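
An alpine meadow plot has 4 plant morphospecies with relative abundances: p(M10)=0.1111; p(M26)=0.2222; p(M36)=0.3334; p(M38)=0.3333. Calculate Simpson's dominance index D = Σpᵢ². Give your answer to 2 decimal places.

D = 0.1111² + 0.2222² + 0.3334² + 0.3333² = 0.0123 + 0.0494 + 0.1112 + 0.1111 = 0.2840 (working shown to 4 dp, full precision carried).
To 2 decimal places, D = 0.28.

0.28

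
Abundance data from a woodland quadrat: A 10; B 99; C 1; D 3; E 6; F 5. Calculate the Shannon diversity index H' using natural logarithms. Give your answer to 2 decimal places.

0.79

Total N = 10+99+1+3+6+5 = 124, so the proportions are 0.0806, 0.7984, 0.0081, 0.0242, 0.0484, 0.0403 (working shown to 4 dp, full precision carried).
Each pᵢ ln pᵢ term: 0.0806×(-2.5177)=-0.2030, 0.7984×(-0.2252)=-0.1798, 0.0081×(-4.8203)=-0.0389, 0.0242×(-3.7217)=-0.0900, 0.0484×(-3.0285)=-0.1465, 0.0403×(-3.2108)=-0.1295.
Sum = -0.7877, so H' = 0.79.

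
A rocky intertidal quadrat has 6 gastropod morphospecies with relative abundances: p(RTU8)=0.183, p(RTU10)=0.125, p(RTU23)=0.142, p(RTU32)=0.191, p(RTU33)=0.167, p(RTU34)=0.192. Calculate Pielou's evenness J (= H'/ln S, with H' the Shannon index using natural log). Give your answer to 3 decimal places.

0.993

H' = −Σ pᵢ ln pᵢ = −((-0.31078) + (-0.25993) + (-0.27717) + (-0.31620) + (-0.29889) + (-0.31685)) = 1.77982 (working shown to 5 dp, full precision carried).
With S = 6 species, ln S = 1.79176, so J = 1.77982/1.79176 = 0.99334, i.e. 0.993 to 3 decimal places.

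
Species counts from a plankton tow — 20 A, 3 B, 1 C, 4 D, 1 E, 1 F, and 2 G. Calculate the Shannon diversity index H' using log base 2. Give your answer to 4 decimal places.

1.8377

Total N = 20+3+1+4+1+1+2 = 32, so the proportions are 0.625, 0.09375, 0.03125, 0.125, 0.03125, 0.03125, 0.0625 (working shown to 6 dp, full precision carried).
Each pᵢ log₂ pᵢ term: 0.625×(-0.678072)=-0.423795, 0.09375×(-3.415037)=-0.320160, 0.03125×(-5.000000)=-0.156250, 0.125×(-3.000000)=-0.375000, 0.03125×(-5.000000)=-0.156250, 0.03125×(-5.000000)=-0.156250, 0.0625×(-4.000000)=-0.250000.
Sum = -1.837705, so H' = 1.8377.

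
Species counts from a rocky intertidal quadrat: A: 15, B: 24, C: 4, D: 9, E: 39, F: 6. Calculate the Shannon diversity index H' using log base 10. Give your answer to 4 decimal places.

0.6622

Total N = 15+24+4+9+39+6 = 97, so the proportions are 0.154639, 0.247423, 0.041237, 0.092784, 0.402062, 0.061856 (working shown to 6 dp, full precision carried).
Each pᵢ log₁₀ pᵢ term: 0.154639×(-0.810680)=-0.125363, 0.247423×(-0.606560)=-0.150077, 0.041237×(-1.384712)=-0.057102, 0.092784×(-1.032529)=-0.095802, 0.402062×(-0.395707)=-0.159099, 0.061856×(-1.208620)=-0.074760.
Sum = -0.662202, so H' = 0.6622.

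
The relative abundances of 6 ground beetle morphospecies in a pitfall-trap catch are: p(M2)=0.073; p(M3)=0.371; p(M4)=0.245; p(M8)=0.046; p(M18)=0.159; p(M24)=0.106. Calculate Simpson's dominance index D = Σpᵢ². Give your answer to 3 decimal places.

0.242

D = 0.073² + 0.371² + 0.245² + 0.046² + 0.159² + 0.106² = 0.00533 + 0.13764 + 0.06002 + 0.00212 + 0.02528 + 0.01124 = 0.24163 (working shown to 5 dp, full precision carried).
To 3 decimal places, D = 0.242.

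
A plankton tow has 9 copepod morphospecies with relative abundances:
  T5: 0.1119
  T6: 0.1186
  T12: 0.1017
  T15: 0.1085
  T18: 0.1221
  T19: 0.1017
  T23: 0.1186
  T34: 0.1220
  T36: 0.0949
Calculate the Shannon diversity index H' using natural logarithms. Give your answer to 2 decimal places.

Each pᵢ ln pᵢ term (working shown to 4 dp, full precision carried): 0.1119×(-2.1901)=-0.2451, 0.1186×(-2.1320)=-0.2529, 0.1017×(-2.2857)=-0.2325, 0.1085×(-2.2210)=-0.2410, 0.1221×(-2.1029)=-0.2568, 0.1017×(-2.2857)=-0.2325, 0.1186×(-2.1320)=-0.2529, 0.122×(-2.1037)=-0.2567, 0.0949×(-2.3549)=-0.2235.
Sum = -2.1936, so H' = 2.19.

2.19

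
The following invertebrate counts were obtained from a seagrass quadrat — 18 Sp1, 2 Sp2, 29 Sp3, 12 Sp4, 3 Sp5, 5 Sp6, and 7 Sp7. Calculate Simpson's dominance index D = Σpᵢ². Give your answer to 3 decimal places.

Total N = 18+2+29+12+3+5+7 = 76, so the proportions are 0.23684, 0.02632, 0.38158, 0.15789, 0.03947, 0.06579, 0.09211 (working shown to 5 dp, full precision carried).
D = 0.23684² + 0.02632² + 0.38158² + 0.15789² + 0.03947² + 0.06579² + 0.09211² = 0.05609 + 0.00069 + 0.14560 + 0.02493 + 0.00156 + 0.00433 + 0.00848 = 0.24169.
To 3 decimal places, D = 0.242.

0.242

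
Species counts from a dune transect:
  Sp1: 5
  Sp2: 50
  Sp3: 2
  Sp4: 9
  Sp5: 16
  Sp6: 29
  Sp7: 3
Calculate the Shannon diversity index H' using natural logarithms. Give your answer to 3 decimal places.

Total N = 5+50+2+9+16+29+3 = 114, so the proportions are 0.04386, 0.4386, 0.01754, 0.07895, 0.14035, 0.25439, 0.02632 (working shown to 5 dp, full precision carried).
Each pᵢ ln pᵢ term: 0.04386×(-3.12676)=-0.13714, 0.4386×(-0.82418)=-0.36148, 0.01754×(-4.04305)=-0.07093, 0.07895×(-2.53897)=-0.20045, 0.14035×(-1.96361)=-0.27559, 0.25439×(-1.36890)=-0.34823, 0.02632×(-3.63759)=-0.09573.
Sum = -1.48955, so H' = 1.490.

1.490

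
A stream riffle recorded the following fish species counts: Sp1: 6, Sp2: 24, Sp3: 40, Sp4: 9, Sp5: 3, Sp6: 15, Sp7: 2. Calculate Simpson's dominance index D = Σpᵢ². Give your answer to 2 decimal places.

Total N = 6+24+40+9+3+15+2 = 99, so the proportions are 0.0606, 0.2424, 0.404, 0.0909, 0.0303, 0.1515, 0.0202 (working shown to 4 dp, full precision carried).
D = 0.0606² + 0.2424² + 0.404² + 0.0909² + 0.0303² + 0.1515² + 0.0202² = 0.0037 + 0.0588 + 0.1632 + 0.0083 + 0.0009 + 0.0230 + 0.0004 = 0.2582.
To 2 decimal places, D = 0.26.

0.26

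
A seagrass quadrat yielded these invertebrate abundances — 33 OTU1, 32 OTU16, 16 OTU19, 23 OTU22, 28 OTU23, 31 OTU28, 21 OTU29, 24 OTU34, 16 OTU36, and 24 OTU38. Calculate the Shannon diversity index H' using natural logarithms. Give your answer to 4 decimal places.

Total N = 33+32+16+23+28+31+21+24+16+24 = 248, so the proportions are 0.133065, 0.129032, 0.064516, 0.092742, 0.112903, 0.125, 0.084677, 0.096774, 0.064516, 0.096774 (working shown to 6 dp, full precision carried).
Each pᵢ ln pᵢ term: 0.133065×(-2.016921)=-0.268381, 0.129032×(-2.047693)=-0.264218, 0.064516×(-2.740840)=-0.176828, 0.092742×(-2.377935)=-0.220534, 0.112903×(-2.181224)=-0.246267, 0.125×(-2.079442)=-0.259930, 0.084677×(-2.468906)=-0.209061, 0.096774×(-2.335375)=-0.226004, 0.064516×(-2.740840)=-0.176828, 0.096774×(-2.335375)=-0.226004.
Sum = -2.274056, so H' = 2.2741.

2.2741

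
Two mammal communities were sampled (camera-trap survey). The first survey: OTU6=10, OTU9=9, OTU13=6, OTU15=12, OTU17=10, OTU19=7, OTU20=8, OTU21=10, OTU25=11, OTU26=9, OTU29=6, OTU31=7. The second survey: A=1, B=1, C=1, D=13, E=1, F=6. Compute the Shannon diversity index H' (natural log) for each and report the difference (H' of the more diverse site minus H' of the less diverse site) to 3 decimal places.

The first survey: N=105, proportions 0.09524, 0.08571, 0.05714, 0.11429, 0.09524, 0.06667, 0.07619, 0.09524, 0.10476, 0.08571, 0.05714, 0.06667, giving H' = 2.46155 (working shown to 5 dp, full precision carried).
The second survey: N=23, proportions 0.04348, 0.04348, 0.04348, 0.56522, 0.04348, 0.26087, giving H' = 1.21832.
Difference = |2.46155 − 1.21832| = 1.24323, i.e. 1.243 to 3 decimal places.

1.243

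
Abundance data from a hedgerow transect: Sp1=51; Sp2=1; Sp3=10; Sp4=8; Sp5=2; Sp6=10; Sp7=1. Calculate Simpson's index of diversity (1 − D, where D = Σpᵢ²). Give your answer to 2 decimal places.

0.58

Total N = 51+1+10+8+2+10+1 = 83, so the proportions are 0.6145, 0.012, 0.1205, 0.0964, 0.0241, 0.1205, 0.012 (working shown to 4 dp, full precision carried).
D = 0.6145² + 0.012² + 0.1205² + 0.0964² + 0.0241² + 0.1205² + 0.012² = 0.3776 + 0.0001 + 0.0145 + 0.0093 + 0.0006 + 0.0145 + 0.0001 = 0.4168.
So 1 − D = 0.5832, i.e. 0.58 to 2 decimal places.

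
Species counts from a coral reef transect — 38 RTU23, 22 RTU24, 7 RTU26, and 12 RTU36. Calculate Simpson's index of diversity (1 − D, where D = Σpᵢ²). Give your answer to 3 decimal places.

Total N = 38+22+7+12 = 79, so the proportions are 0.48101, 0.27848, 0.08861, 0.1519 (working shown to 5 dp, full precision carried).
D = 0.48101² + 0.27848² + 0.08861² + 0.1519² = 0.23137 + 0.07755 + 0.00785 + 0.02307 = 0.33985.
So 1 − D = 0.66015, i.e. 0.660 to 3 decimal places.

0.660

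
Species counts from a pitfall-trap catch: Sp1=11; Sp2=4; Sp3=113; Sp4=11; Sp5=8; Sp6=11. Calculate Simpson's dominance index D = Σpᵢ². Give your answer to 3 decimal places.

0.529

Total N = 11+4+113+11+8+11 = 158, so the proportions are 0.06962, 0.02532, 0.71519, 0.06962, 0.05063, 0.06962 (working shown to 5 dp, full precision carried).
D = 0.06962² + 0.02532² + 0.71519² + 0.06962² + 0.05063² + 0.06962² = 0.00485 + 0.00064 + 0.51150 + 0.00485 + 0.00256 + 0.00485 = 0.52924.
To 3 decimal places, D = 0.529.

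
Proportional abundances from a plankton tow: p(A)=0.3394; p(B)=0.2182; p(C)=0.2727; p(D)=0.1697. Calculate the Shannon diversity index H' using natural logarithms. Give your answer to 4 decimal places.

1.3543

Each pᵢ ln pᵢ term (working shown to 6 dp, full precision carried): 0.3394×(-1.080576)=-0.366747, 0.2182×(-1.522343)=-0.332175, 0.2727×(-1.299383)=-0.354342, 0.1697×(-1.773723)=-0.301001.
Sum = -1.354265, so H' = 1.3543.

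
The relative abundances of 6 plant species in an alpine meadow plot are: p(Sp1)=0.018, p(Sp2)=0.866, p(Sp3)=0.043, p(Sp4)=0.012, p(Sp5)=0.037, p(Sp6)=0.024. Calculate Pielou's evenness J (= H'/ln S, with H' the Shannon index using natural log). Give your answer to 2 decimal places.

0.33

H' = −Σ pᵢ ln pᵢ = −((-0.0723) + (-0.1246) + (-0.1353) + (-0.0531) + (-0.1220) + (-0.0895)) = 0.5968 (working shown to 4 dp, full precision carried).
With S = 6 species, ln S = 1.7918, so J = 0.5968/1.7918 = 0.3331, i.e. 0.33 to 2 decimal places.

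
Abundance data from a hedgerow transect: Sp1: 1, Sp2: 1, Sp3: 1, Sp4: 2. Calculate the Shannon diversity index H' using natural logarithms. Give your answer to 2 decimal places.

Total N = 1+1+1+2 = 5, so the proportions are 0.2, 0.2, 0.2, 0.4 (working shown to 4 dp, full precision carried).
Each pᵢ ln pᵢ term: 0.2×(-1.6094)=-0.3219, 0.2×(-1.6094)=-0.3219, 0.2×(-1.6094)=-0.3219, 0.4×(-0.9163)=-0.3665.
Sum = -1.3322, so H' = 1.33.

1.33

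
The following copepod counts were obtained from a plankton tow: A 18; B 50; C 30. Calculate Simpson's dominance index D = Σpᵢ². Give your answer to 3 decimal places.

0.388

Total N = 18+50+30 = 98, so the proportions are 0.18367, 0.5102, 0.30612 (working shown to 5 dp, full precision carried).
D = 0.18367² + 0.5102² + 0.30612² = 0.03374 + 0.26031 + 0.09371 = 0.38776.
To 3 decimal places, D = 0.388.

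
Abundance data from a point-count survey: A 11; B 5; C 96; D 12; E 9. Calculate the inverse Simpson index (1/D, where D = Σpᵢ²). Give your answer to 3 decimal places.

Total N = 11+5+96+12+9 = 133, so the proportions are 0.082707, 0.037594, 0.721805, 0.090226, 0.067669 (working shown to 6 dp, full precision carried).
D = 0.082707² + 0.037594² + 0.721805² + 0.090226² + 0.067669² = 0.006840 + 0.001413 + 0.521002 + 0.008141 + 0.004579 = 0.541975.
So 1/D = 1.84510, i.e. 1.845 to 3 decimal places.

1.845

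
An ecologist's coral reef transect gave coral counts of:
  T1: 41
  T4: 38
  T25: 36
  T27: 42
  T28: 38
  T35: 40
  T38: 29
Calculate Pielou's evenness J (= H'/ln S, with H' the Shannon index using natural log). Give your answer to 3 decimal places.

Total N = 41+38+36+42+38+40+29 = 264, so the proportions are 0.1553, 0.14394, 0.13636, 0.15909, 0.14394, 0.15152, 0.10985 (working shown to 5 dp, full precision carried).
H' = −Σ pᵢ ln pᵢ = −((-0.28923) + (-0.27901) + (-0.27170) + (-0.29245) + (-0.27901) + (-0.28592) + (-0.24262)) = 1.93993.
With S = 7 species, ln S = 1.94591, so J = 1.93993/1.94591 = 0.99693, i.e. 0.997 to 3 decimal places.

0.997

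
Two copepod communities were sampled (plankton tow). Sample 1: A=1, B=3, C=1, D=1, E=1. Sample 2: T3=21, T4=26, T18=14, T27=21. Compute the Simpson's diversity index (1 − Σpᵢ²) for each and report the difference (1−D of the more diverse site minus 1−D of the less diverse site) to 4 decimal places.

0.0044

Sample 1: N=7, proportions 0.142857, 0.428571, 0.142857, 0.142857, 0.142857, giving 1−D = 0.734694 (working shown to 6 dp, full precision carried).
Sample 2: N=82, proportions 0.256098, 0.317073, 0.170732, 0.256098, giving 1−D = 0.739143.
Difference = |0.734694 − 0.739143| = 0.004449, i.e. 0.0044 to 4 decimal places.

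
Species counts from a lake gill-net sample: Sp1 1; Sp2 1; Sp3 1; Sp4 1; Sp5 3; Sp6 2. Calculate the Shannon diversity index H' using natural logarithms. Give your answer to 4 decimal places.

Total N = 1+1+1+1+3+2 = 9, so the proportions are 0.111111, 0.111111, 0.111111, 0.111111, 0.333333, 0.222222 (working shown to 6 dp, full precision carried).
Each pᵢ ln pᵢ term: 0.111111×(-2.197225)=-0.244136, 0.111111×(-2.197225)=-0.244136, 0.111111×(-2.197225)=-0.244136, 0.111111×(-2.197225)=-0.244136, 0.333333×(-1.098612)=-0.366204, 0.222222×(-1.504077)=-0.334239.
Sum = -1.676988, so H' = 1.6770.

1.6770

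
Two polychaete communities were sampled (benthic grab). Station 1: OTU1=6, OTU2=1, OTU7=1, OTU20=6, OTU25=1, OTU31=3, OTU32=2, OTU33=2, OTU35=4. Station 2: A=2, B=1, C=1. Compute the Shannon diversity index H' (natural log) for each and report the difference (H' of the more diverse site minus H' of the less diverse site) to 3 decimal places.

0.945

Station 1: N=26, proportions 0.23077, 0.03846, 0.03846, 0.23077, 0.03846, 0.11538, 0.07692, 0.07692, 0.15385, giving H' = 1.98445 (working shown to 5 dp, full precision carried).
Station 2: N=4, proportions 0.5, 0.25, 0.25, giving H' = 1.03972.
Difference = |1.98445 − 1.03972| = 0.94473, i.e. 0.945 to 3 decimal places.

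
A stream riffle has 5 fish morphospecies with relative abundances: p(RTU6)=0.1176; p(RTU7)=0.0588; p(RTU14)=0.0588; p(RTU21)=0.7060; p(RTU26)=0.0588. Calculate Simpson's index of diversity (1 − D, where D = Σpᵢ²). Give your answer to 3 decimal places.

0.477

D = 0.1176² + 0.0588² + 0.0588² + 0.706² + 0.0588² = 0.01383 + 0.00346 + 0.00346 + 0.49844 + 0.00346 = 0.52264 (working shown to 5 dp, full precision carried).
So 1 − D = 0.47736, i.e. 0.477 to 3 decimal places.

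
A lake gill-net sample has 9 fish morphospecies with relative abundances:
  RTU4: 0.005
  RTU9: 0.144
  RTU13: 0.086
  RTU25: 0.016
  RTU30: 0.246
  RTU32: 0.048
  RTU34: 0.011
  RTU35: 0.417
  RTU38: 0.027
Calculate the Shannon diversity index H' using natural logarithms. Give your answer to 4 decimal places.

1.5853

Each pᵢ ln pᵢ term (working shown to 6 dp, full precision carried): 0.005×(-5.298317)=-0.026492, 0.144×(-1.937942)=-0.279064, 0.086×(-2.453408)=-0.210993, 0.016×(-4.135167)=-0.066163, 0.246×(-1.402424)=-0.344996, 0.048×(-3.036554)=-0.145755, 0.011×(-4.509860)=-0.049608, 0.417×(-0.874669)=-0.364737, 0.027×(-3.611918)=-0.097522.
Sum = -1.585329, so H' = 1.5853.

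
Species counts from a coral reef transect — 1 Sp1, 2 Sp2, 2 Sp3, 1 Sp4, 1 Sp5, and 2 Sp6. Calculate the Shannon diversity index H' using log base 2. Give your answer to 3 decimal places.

2.503

Total N = 1+2+2+1+1+2 = 9, so the proportions are 0.11111, 0.22222, 0.22222, 0.11111, 0.11111, 0.22222 (working shown to 5 dp, full precision carried).
Each pᵢ log₂ pᵢ term: 0.11111×(-3.16993)=-0.35221, 0.22222×(-2.16993)=-0.48221, 0.22222×(-2.16993)=-0.48221, 0.11111×(-3.16993)=-0.35221, 0.11111×(-3.16993)=-0.35221, 0.22222×(-2.16993)=-0.48221.
Sum = -2.50326, so H' = 2.503.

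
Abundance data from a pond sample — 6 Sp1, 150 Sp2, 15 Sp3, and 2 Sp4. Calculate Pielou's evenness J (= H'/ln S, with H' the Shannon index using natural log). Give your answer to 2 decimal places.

Total N = 6+150+15+2 = 173, so the proportions are 0.0347, 0.8671, 0.0867, 0.0116 (working shown to 4 dp, full precision carried).
H' = −Σ pᵢ ln pᵢ = −((-0.1166) + (-0.1237) + (-0.2120) + (-0.0516)) = 0.5039.
With S = 4 species, ln S = 1.3863, so J = 0.5039/1.3863 = 0.3635, i.e. 0.36 to 2 decimal places.

0.36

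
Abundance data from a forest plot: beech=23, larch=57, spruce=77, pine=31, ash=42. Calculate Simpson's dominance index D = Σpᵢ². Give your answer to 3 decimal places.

0.235

Total N = 23+57+77+31+42 = 230, so the proportions are 0.1, 0.24783, 0.33478, 0.13478, 0.18261 (working shown to 5 dp, full precision carried).
D = 0.1² + 0.24783² + 0.33478² + 0.13478² + 0.18261² = 0.01000 + 0.06142 + 0.11208 + 0.01817 + 0.03335 = 0.23501.
To 3 decimal places, D = 0.235.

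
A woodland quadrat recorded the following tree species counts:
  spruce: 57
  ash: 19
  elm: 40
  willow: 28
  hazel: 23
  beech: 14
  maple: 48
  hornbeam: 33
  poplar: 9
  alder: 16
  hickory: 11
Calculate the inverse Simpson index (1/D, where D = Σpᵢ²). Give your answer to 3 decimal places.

8.402

Total N = 57+19+40+28+23+14+48+33+9+16+11 = 298, so the proportions are 0.1912752, 0.0637584, 0.1342282, 0.0939597, 0.0771812, 0.0469799, 0.1610738, 0.1107383, 0.0302013, 0.0536913, 0.0369128 (working shown to 7 dp, full precision carried).
D = 0.1912752² + 0.0637584² + 0.1342282² + 0.0939597² + 0.0771812² + 0.0469799² + 0.1610738² + 0.1107383² + 0.0302013² + 0.0536913² + 0.0369128² = 0.0365862 + 0.0040651 + 0.0180172 + 0.0088284 + 0.0059569 + 0.0022071 + 0.0259448 + 0.0122630 + 0.0009121 + 0.0028828 + 0.0013626 = 0.1190262.
So 1/D = 8.40151, i.e. 8.402 to 3 decimal places.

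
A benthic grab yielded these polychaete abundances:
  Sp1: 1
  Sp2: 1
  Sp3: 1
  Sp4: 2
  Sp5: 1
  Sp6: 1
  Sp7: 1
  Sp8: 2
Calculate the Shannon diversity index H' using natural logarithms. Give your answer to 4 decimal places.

Total N = 1+1+1+2+1+1+1+2 = 10, so the proportions are 0.1, 0.1, 0.1, 0.2, 0.1, 0.1, 0.1, 0.2 (working shown to 6 dp, full precision carried).
Each pᵢ ln pᵢ term: 0.1×(-2.302585)=-0.230259, 0.1×(-2.302585)=-0.230259, 0.1×(-2.302585)=-0.230259, 0.2×(-1.609438)=-0.321888, 0.1×(-2.302585)=-0.230259, 0.1×(-2.302585)=-0.230259, 0.1×(-2.302585)=-0.230259, 0.2×(-1.609438)=-0.321888.
Sum = -2.025326, so H' = 2.0253.

2.0253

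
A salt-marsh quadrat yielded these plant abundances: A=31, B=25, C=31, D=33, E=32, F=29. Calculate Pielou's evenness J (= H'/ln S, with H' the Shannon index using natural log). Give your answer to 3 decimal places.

Total N = 31+25+31+33+32+29 = 181, so the proportions are 0.17127, 0.13812, 0.17127, 0.18232, 0.1768, 0.16022 (working shown to 5 dp, full precision carried).
H' = −Σ pᵢ ln pᵢ = −((-0.30221) + (-0.27343) + (-0.30221) + (-0.31031) + (-0.30634) + (-0.29340)) = 1.78789.
With S = 6 species, ln S = 1.79176, so J = 1.78789/1.79176 = 0.99784, i.e. 0.998 to 3 decimal places.

0.998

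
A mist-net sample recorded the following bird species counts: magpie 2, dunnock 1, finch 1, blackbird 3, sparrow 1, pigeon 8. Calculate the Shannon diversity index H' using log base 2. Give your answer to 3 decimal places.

Total N = 2+1+1+3+1+8 = 16, so the proportions are 0.125, 0.0625, 0.0625, 0.1875, 0.0625, 0.5 (working shown to 5 dp, full precision carried).
Each pᵢ log₂ pᵢ term: 0.125×(-3.00000)=-0.37500, 0.0625×(-4.00000)=-0.25000, 0.0625×(-4.00000)=-0.25000, 0.1875×(-2.41504)=-0.45282, 0.0625×(-4.00000)=-0.25000, 0.5×(-1.00000)=-0.50000.
Sum = -2.07782, so H' = 2.078.

2.078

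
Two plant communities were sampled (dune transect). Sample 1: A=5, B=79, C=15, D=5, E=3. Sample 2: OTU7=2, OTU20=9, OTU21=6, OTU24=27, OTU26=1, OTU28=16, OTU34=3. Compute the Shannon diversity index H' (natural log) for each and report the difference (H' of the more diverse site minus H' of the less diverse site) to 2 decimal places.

0.64

Sample 1: N=107, proportions 0.04672897, 0.73831776, 0.14018692, 0.04672897, 0.02803738, giving H' = 0.88593772 (working shown to 8 dp, full precision carried).
Sample 2: N=64, proportions 0.03125, 0.140625, 0.09375, 0.421875, 0.015625, 0.25, 0.046875, giving H' = 1.52518427.
Difference = |0.88593772 − 1.52518427| = 0.63924655, i.e. 0.64 to 2 decimal places.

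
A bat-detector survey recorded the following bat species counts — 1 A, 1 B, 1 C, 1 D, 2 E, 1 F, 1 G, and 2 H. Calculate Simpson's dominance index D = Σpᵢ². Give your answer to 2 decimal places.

Total N = 1+1+1+1+2+1+1+2 = 10, so the proportions are 0.1, 0.1, 0.1, 0.1, 0.2, 0.1, 0.1, 0.2 (working shown to 4 dp, full precision carried).
D = 0.1² + 0.1² + 0.1² + 0.1² + 0.2² + 0.1² + 0.1² + 0.2² = 0.0100 + 0.0100 + 0.0100 + 0.0100 + 0.0400 + 0.0100 + 0.0100 + 0.0400 = 0.1400.
To 2 decimal places, D = 0.14.

0.14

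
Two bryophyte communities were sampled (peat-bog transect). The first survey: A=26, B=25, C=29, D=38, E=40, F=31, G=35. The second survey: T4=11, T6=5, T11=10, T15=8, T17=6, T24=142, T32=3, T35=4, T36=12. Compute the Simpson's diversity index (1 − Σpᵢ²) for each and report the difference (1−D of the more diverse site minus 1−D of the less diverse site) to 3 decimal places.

0.365

The first survey: N=224, proportions 0.11607, 0.11161, 0.12946, 0.16964, 0.17857, 0.13839, 0.15625, giving 1−D = 0.85308 (working shown to 5 dp, full precision carried).
The second survey: N=201, proportions 0.05473, 0.02488, 0.04975, 0.0398, 0.02985, 0.70647, 0.01493, 0.0199, 0.0597, giving 1−D = 0.48816.
Difference = |0.85308 − 0.48816| = 0.36492, i.e. 0.365 to 3 decimal places.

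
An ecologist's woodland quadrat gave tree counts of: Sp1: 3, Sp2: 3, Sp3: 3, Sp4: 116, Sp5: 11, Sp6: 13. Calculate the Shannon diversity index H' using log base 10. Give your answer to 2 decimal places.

0.36

Total N = 3+3+3+116+11+13 = 149, so the proportions are 0.0201, 0.0201, 0.0201, 0.7785, 0.0738, 0.0872 (working shown to 4 dp, full precision carried).
Each pᵢ log₁₀ pᵢ term: 0.0201×(-1.6961)=-0.0341, 0.0201×(-1.6961)=-0.0341, 0.0201×(-1.6961)=-0.0341, 0.7785×(-0.1087)=-0.0846, 0.0738×(-1.1318)=-0.0836, 0.0872×(-1.0592)=-0.0924.
Sum = -0.3631, so H' = 0.36.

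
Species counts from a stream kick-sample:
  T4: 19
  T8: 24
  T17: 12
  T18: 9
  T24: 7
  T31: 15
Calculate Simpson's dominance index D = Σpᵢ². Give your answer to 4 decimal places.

0.1942

Total N = 19+24+12+9+7+15 = 86, so the proportions are 0.22093, 0.27907, 0.139535, 0.104651, 0.081395, 0.174419 (working shown to 6 dp, full precision carried).
D = 0.22093² + 0.27907² + 0.139535² + 0.104651² + 0.081395² + 0.174419² = 0.048810 + 0.077880 + 0.019470 + 0.010952 + 0.006625 + 0.030422 = 0.194159.
To 4 decimal places, D = 0.1942.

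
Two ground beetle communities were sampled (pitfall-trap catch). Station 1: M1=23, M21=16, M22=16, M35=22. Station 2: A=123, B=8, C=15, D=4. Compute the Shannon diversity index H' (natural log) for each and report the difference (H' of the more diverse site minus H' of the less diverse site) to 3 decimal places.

Station 1: N=77, proportions 0.2987, 0.20779, 0.20779, 0.28571, giving H' = 1.37183 (working shown to 5 dp, full precision carried).
Station 2: N=150, proportions 0.82, 0.05333, 0.1, 0.02667, giving H' = 0.64597.
Difference = |1.37183 − 0.64597| = 0.72586, i.e. 0.726 to 3 decimal places.

0.726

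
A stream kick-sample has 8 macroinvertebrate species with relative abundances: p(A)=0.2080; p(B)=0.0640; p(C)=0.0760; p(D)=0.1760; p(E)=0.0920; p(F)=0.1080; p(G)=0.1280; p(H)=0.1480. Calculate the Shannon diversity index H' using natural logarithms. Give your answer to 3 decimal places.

Each pᵢ ln pᵢ term (working shown to 5 dp, full precision carried): 0.208×(-1.57022)=-0.32661, 0.064×(-2.74887)=-0.17593, 0.076×(-2.57702)=-0.19585, 0.176×(-1.73727)=-0.30576, 0.092×(-2.38597)=-0.21951, 0.108×(-2.22562)=-0.24037, 0.128×(-2.05573)=-0.26313, 0.148×(-1.91054)=-0.28276.
Sum = -2.00992, so H' = 2.010.

2.010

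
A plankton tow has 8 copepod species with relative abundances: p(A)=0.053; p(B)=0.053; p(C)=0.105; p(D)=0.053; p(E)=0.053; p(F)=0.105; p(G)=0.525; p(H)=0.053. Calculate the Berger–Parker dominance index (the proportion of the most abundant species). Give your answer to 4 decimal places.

0.5250

The largest proportion is 0.525, i.e. d = 0.5250 to 4 decimal places.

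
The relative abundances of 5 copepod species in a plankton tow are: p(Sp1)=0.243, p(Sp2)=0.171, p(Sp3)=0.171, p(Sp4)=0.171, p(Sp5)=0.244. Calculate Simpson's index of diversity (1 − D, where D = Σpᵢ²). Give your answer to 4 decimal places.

D = 0.243² + 0.171² + 0.171² + 0.171² + 0.244² = 0.059049 + 0.029241 + 0.029241 + 0.029241 + 0.059536 = 0.206308 (working shown to 6 dp, full precision carried).
So 1 − D = 0.793692, i.e. 0.7937 to 4 decimal places.

0.7937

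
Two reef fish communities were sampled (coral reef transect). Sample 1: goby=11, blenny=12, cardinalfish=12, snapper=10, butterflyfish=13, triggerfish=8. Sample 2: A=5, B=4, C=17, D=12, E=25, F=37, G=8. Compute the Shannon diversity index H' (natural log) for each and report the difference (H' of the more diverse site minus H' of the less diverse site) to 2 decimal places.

Sample 1: N=66, proportions 0.1667, 0.1818, 0.1818, 0.1515, 0.197, 0.1212, giving H' = 1.7803 (working shown to 4 dp, full precision carried).
Sample 2: N=108, proportions 0.0463, 0.037, 0.1574, 0.1111, 0.2315, 0.3426, 0.0741, giving H' = 1.6980.
Difference = |1.7803 − 1.6980| = 0.0823, i.e. 0.08 to 2 decimal places.

0.08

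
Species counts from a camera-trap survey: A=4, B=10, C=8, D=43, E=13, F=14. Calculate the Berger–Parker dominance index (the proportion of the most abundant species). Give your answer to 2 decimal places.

0.47

Total N = 4+10+8+43+13+14 = 92, so the proportions are 0.0435, 0.1087, 0.087, 0.4674, 0.1413, 0.1522 (working shown to 4 dp, full precision carried).
The largest proportion is 0.4674, i.e. d = 0.47 to 2 decimal places.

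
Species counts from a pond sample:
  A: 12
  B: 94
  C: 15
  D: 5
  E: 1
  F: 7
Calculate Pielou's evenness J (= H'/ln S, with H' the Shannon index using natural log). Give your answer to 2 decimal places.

Total N = 12+94+15+5+1+7 = 134, so the proportions are 0.0896, 0.7015, 0.1119, 0.0373, 0.0075, 0.0522 (working shown to 4 dp, full precision carried).
H' = −Σ pᵢ ln pᵢ = −((-0.2161) + (-0.2487) + (-0.2451) + (-0.1227) + (-0.0366) + (-0.1542)) = 1.0234.
With S = 6 species, ln S = 1.7918, so J = 1.0234/1.7918 = 0.5712, i.e. 0.57 to 2 decimal places.

0.57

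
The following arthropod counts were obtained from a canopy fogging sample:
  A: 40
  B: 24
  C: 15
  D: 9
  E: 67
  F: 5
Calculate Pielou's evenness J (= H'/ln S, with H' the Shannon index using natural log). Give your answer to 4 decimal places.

0.8303

Total N = 40+24+15+9+67+5 = 160, so the proportions are 0.25, 0.15, 0.09375, 0.05625, 0.41875, 0.03125 (working shown to 6 dp, full precision carried).
H' = −Σ pᵢ ln pᵢ = −((-0.346574) + (-0.284568) + (-0.221918) + (-0.161885) + (-0.364514) + (-0.108304)) = 1.487762.
With S = 6 species, ln S = 1.791759, so J = 1.487762/1.791759 = 0.830336, i.e. 0.8303 to 4 decimal places.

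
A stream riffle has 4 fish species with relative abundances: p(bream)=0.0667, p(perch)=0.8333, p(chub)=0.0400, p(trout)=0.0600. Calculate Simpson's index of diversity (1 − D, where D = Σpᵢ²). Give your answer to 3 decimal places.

0.296

D = 0.0667² + 0.8333² + 0.04² + 0.06² = 0.00445 + 0.69439 + 0.00160 + 0.00360 = 0.70404 (working shown to 5 dp, full precision carried).
So 1 − D = 0.29596, i.e. 0.296 to 3 decimal places.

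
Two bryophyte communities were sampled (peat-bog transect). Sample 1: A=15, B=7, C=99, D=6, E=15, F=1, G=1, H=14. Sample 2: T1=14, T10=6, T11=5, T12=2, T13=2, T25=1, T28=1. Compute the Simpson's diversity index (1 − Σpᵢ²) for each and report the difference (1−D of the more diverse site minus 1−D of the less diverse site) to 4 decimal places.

0.1441

Sample 1: N=158, proportions 0.094937, 0.044304, 0.626582, 0.037975, 0.094937, 0.006329, 0.006329, 0.088608, giving 1−D = 0.578032 (working shown to 6 dp, full precision carried).
Sample 2: N=31, proportions 0.451613, 0.193548, 0.16129, 0.064516, 0.064516, 0.032258, 0.032258, giving 1−D = 0.722164.
Difference = |0.578032 − 0.722164| = 0.144132, i.e. 0.1441 to 4 decimal places.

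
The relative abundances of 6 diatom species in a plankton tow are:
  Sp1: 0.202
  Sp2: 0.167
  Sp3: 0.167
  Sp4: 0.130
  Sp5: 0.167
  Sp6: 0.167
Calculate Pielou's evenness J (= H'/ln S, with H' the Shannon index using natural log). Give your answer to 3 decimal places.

0.996

H' = −Σ pᵢ ln pᵢ = −((-0.32310) + (-0.29889) + (-0.29889) + (-0.26523) + (-0.29889) + (-0.29889)) = 1.78389 (working shown to 5 dp, full precision carried).
With S = 6 species, ln S = 1.79176, so J = 1.78389/1.79176 = 0.99561, i.e. 0.996 to 3 decimal places.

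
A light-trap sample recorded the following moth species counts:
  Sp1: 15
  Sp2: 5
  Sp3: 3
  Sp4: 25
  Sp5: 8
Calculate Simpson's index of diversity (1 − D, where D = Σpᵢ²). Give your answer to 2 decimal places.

0.70

Total N = 15+5+3+25+8 = 56, so the proportions are 0.2679, 0.0893, 0.0536, 0.4464, 0.1429 (working shown to 4 dp, full precision carried).
D = 0.2679² + 0.0893² + 0.0536² + 0.4464² + 0.1429² = 0.0717 + 0.0080 + 0.0029 + 0.1993 + 0.0204 = 0.3023.
So 1 − D = 0.6977, i.e. 0.70 to 2 decimal places.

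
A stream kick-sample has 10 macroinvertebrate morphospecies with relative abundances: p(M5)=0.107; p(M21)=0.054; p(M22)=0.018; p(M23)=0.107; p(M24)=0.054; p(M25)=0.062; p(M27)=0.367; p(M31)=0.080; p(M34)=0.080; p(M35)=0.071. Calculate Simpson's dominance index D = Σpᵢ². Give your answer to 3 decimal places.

D = 0.107² + 0.054² + 0.018² + 0.107² + 0.054² + 0.062² + 0.367² + 0.08² + 0.08² + 0.071² = 0.01145 + 0.00292 + 0.00032 + 0.01145 + 0.00292 + 0.00384 + 0.13469 + 0.00640 + 0.00640 + 0.00504 = 0.18543 (working shown to 5 dp, full precision carried).
To 3 decimal places, D = 0.185.

0.185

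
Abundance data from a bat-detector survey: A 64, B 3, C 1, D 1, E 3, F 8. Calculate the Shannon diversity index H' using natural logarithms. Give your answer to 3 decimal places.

0.765

Total N = 64+3+1+1+3+8 = 80, so the proportions are 0.8, 0.0375, 0.0125, 0.0125, 0.0375, 0.1 (working shown to 5 dp, full precision carried).
Each pᵢ ln pᵢ term: 0.8×(-0.22314)=-0.17851, 0.0375×(-3.28341)=-0.12313, 0.0125×(-4.38203)=-0.05478, 0.0125×(-4.38203)=-0.05478, 0.0375×(-3.28341)=-0.12313, 0.1×(-2.30259)=-0.23026.
Sum = -0.76458, so H' = 0.765.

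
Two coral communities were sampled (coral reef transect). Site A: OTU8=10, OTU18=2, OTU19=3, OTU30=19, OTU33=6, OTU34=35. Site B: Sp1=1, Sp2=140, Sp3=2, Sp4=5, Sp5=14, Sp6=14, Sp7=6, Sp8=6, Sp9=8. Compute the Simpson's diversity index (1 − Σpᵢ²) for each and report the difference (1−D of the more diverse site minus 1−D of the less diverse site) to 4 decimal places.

0.2163

Site A: N=75, proportions 0.133333, 0.026667, 0.04, 0.253333, 0.08, 0.466667, giving 1−D = 0.691556 (working shown to 6 dp, full precision carried).
Site B: N=196, proportions 0.005102, 0.714286, 0.010204, 0.02551, 0.071429, 0.071429, 0.030612, 0.030612, 0.040816, giving 1−D = 0.475271.
Difference = |0.691556 − 0.475271| = 0.216285, i.e. 0.2163 to 4 decimal places.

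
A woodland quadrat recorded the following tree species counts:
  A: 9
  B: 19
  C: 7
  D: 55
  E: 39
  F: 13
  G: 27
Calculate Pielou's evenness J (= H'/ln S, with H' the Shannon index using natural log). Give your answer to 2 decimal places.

0.89

Total N = 9+19+7+55+39+13+27 = 169, so the proportions are 0.0533, 0.1124, 0.0414, 0.3254, 0.2308, 0.0769, 0.1598 (working shown to 4 dp, full precision carried).
H' = −Σ pᵢ ln pᵢ = −((-0.1562) + (-0.2457) + (-0.1319) + (-0.3653) + (-0.3384) + (-0.1973) + (-0.2930)) = 1.7278.
With S = 7 species, ln S = 1.9459, so J = 1.7278/1.9459 = 0.8879, i.e. 0.89 to 2 decimal places.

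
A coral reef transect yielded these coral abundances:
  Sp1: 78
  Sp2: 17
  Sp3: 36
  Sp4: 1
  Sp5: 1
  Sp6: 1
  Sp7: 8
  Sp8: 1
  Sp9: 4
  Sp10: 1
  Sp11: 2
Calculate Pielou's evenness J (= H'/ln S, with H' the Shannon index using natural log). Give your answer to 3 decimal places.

0.587

Total N = 78+17+36+1+1+1+8+1+4+1+2 = 150, so the proportions are 0.52, 0.11333, 0.24, 0.00667, 0.00667, 0.00667, 0.05333, 0.00667, 0.02667, 0.00667, 0.01333 (working shown to 5 dp, full precision carried).
H' = −Σ pᵢ ln pᵢ = −((-0.34004) + (-0.24677) + (-0.34251) + (-0.03340) + (-0.03340) + (-0.03340) + (-0.15633) + (-0.03340) + (-0.09665) + (-0.03340) + (-0.05757)) = 1.40689.
With S = 11 species, ln S = 2.39790, so J = 1.40689/2.39790 = 0.58672, i.e. 0.587 to 3 decimal places.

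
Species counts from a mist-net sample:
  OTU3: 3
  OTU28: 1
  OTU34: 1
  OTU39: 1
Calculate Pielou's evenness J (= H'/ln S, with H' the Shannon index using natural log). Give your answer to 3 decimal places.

Total N = 3+1+1+1 = 6, so the proportions are 0.5, 0.16667, 0.16667, 0.16667 (working shown to 5 dp, full precision carried).
H' = −Σ pᵢ ln pᵢ = −((-0.34657) + (-0.29863) + (-0.29863) + (-0.29863)) = 1.24245.
With S = 4 species, ln S = 1.38629, so J = 1.24245/1.38629 = 0.89624, i.e. 0.896 to 3 decimal places.

0.896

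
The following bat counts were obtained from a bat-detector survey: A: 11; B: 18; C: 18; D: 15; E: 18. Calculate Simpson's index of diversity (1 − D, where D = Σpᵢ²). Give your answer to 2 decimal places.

0.79

Total N = 11+18+18+15+18 = 80, so the proportions are 0.1375, 0.225, 0.225, 0.1875, 0.225 (working shown to 4 dp, full precision carried).
D = 0.1375² + 0.225² + 0.225² + 0.1875² + 0.225² = 0.0189 + 0.0506 + 0.0506 + 0.0352 + 0.0506 = 0.2059.
So 1 − D = 0.7941, i.e. 0.79 to 2 decimal places.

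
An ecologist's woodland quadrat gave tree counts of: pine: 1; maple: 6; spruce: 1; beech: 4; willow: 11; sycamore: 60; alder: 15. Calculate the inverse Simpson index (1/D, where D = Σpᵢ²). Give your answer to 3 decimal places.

Total N = 1+6+1+4+11+60+15 = 98, so the proportions are 0.010204, 0.061224, 0.010204, 0.040816, 0.112245, 0.612245, 0.153061 (working shown to 6 dp, full precision carried).
D = 0.010204² + 0.061224² + 0.010204² + 0.040816² + 0.112245² + 0.612245² + 0.153061² = 0.000104 + 0.003748 + 0.000104 + 0.001666 + 0.012599 + 0.374844 + 0.023428 = 0.416493.
So 1/D = 2.40100, i.e. 2.401 to 3 decimal places.

2.401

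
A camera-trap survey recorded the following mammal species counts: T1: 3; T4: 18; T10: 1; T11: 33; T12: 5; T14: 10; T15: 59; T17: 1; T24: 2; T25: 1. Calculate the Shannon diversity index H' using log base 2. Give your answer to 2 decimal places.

Total N = 3+18+1+33+5+10+59+1+2+1 = 133, so the proportions are 0.0226, 0.1353, 0.0075, 0.2481, 0.0376, 0.0752, 0.4436, 0.0075, 0.015, 0.0075 (working shown to 4 dp, full precision carried).
Each pᵢ log₂ pᵢ term: 0.0226×(-5.4703)=-0.1234, 0.1353×(-2.8854)=-0.3905, 0.0075×(-7.0553)=-0.0530, 0.2481×(-2.0109)=-0.4989, 0.0376×(-4.7334)=-0.1779, 0.0752×(-3.7334)=-0.2807, 0.4436×(-1.1726)=-0.5202, 0.0075×(-7.0553)=-0.0530, 0.015×(-6.0553)=-0.0911, 0.0075×(-7.0553)=-0.0530.
Sum = -2.2419, so H' = 2.24.

2.24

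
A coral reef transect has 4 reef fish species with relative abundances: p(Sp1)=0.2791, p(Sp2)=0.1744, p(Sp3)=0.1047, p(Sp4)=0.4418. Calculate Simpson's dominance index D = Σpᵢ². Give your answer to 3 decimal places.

0.314

D = 0.2791² + 0.1744² + 0.1047² + 0.4418² = 0.07790 + 0.03042 + 0.01096 + 0.19519 = 0.31446 (working shown to 5 dp, full precision carried).
To 3 decimal places, D = 0.314.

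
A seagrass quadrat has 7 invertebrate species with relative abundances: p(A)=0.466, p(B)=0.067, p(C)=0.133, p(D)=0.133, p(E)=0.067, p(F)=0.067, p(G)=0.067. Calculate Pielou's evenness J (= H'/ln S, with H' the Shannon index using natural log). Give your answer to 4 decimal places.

0.8309

H' = −Σ pᵢ ln pᵢ = −((-0.355823) + (-0.181105) + (-0.268315) + (-0.268315) + (-0.181105) + (-0.181105) + (-0.181105)) = 1.616874 (working shown to 6 dp, full precision carried).
With S = 7 species, ln S = 1.945910, so J = 1.616874/1.945910 = 0.830909, i.e. 0.8309 to 4 decimal places.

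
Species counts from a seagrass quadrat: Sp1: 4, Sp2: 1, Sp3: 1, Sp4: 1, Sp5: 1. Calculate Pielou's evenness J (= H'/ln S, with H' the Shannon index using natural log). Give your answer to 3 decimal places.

Total N = 4+1+1+1+1 = 8, so the proportions are 0.5, 0.125, 0.125, 0.125, 0.125 (working shown to 5 dp, full precision carried).
H' = −Σ pᵢ ln pᵢ = −((-0.34657) + (-0.25993) + (-0.25993) + (-0.25993) + (-0.25993)) = 1.38629.
With S = 5 species, ln S = 1.60944, so J = 1.38629/1.60944 = 0.86135, i.e. 0.861 to 3 decimal places.

0.861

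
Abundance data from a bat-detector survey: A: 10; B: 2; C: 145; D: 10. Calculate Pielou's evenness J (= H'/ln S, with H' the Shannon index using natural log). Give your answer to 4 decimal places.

0.3699

Total N = 10+2+145+10 = 167, so the proportions are 0.05988, 0.011976, 0.868263, 0.05988 (working shown to 6 dp, full precision carried).
H' = −Σ pᵢ ln pᵢ = −((-0.168587) + (-0.052992) + (-0.122651) + (-0.168587)) = 0.512818.
With S = 4 species, ln S = 1.386294, so J = 0.512818/1.386294 = 0.369920, i.e. 0.3699 to 4 decimal places.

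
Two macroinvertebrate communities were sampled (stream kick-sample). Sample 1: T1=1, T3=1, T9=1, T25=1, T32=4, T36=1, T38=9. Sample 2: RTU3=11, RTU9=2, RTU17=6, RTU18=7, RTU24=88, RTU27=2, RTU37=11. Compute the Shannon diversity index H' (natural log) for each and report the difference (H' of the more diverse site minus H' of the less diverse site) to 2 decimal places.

Sample 1: N=18, proportions 0.0556, 0.0556, 0.0556, 0.0556, 0.2222, 0.0556, 0.5, giving H' = 1.4837 (working shown to 4 dp, full precision carried).
Sample 2: N=127, proportions 0.0866, 0.0157, 0.0472, 0.0551, 0.6929, 0.0157, 0.0866, giving H' = 1.1127.
Difference = |1.4837 − 1.1127| = 0.3710, i.e. 0.37 to 2 decimal places.

0.37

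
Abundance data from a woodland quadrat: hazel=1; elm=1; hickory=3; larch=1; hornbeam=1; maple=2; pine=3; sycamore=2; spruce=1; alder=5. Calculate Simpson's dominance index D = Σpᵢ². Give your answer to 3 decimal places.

Total N = 1+1+3+1+1+2+3+2+1+5 = 20, so the proportions are 0.05, 0.05, 0.15, 0.05, 0.05, 0.1, 0.15, 0.1, 0.05, 0.25 (working shown to 5 dp, full precision carried).
D = 0.05² + 0.05² + 0.15² + 0.05² + 0.05² + 0.1² + 0.15² + 0.1² + 0.05² + 0.25² = 0.00250 + 0.00250 + 0.02250 + 0.00250 + 0.00250 + 0.01000 + 0.02250 + 0.01000 + 0.00250 + 0.06250 = 0.14000.
To 3 decimal places, D = 0.140.

0.140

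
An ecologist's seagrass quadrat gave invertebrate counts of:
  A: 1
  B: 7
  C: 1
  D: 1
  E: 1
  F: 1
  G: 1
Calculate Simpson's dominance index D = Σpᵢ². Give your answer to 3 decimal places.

Total N = 1+7+1+1+1+1+1 = 13, so the proportions are 0.07692, 0.53846, 0.07692, 0.07692, 0.07692, 0.07692, 0.07692 (working shown to 5 dp, full precision carried).
D = 0.07692² + 0.53846² + 0.07692² + 0.07692² + 0.07692² + 0.07692² + 0.07692² = 0.00592 + 0.28994 + 0.00592 + 0.00592 + 0.00592 + 0.00592 + 0.00592 = 0.32544.
To 3 decimal places, D = 0.325.

0.325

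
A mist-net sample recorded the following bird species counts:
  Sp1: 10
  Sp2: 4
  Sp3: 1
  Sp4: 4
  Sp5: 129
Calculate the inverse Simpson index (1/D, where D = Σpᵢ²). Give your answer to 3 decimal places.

1.306

Total N = 10+4+1+4+129 = 148, so the proportions are 0.067568, 0.027027, 0.006757, 0.027027, 0.871622 (working shown to 6 dp, full precision carried).
D = 0.067568² + 0.027027² + 0.006757² + 0.027027² + 0.871622² = 0.004565 + 0.000730 + 0.000046 + 0.000730 + 0.759724 = 0.765796.
So 1/D = 1.30583, i.e. 1.306 to 3 decimal places.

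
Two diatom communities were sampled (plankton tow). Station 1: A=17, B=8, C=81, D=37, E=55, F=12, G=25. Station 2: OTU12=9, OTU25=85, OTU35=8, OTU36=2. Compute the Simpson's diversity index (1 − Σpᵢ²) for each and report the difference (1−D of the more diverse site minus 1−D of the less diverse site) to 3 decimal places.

0.463

Station 1: N=235, proportions 0.07234, 0.03404, 0.34468, 0.15745, 0.23404, 0.05106, 0.10638, giving 1−D = 0.78131 (working shown to 5 dp, full precision carried).
Station 2: N=104, proportions 0.08654, 0.81731, 0.07692, 0.01923, giving 1−D = 0.31823.
Difference = |0.78131 − 0.31823| = 0.46308, i.e. 0.463 to 3 decimal places.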